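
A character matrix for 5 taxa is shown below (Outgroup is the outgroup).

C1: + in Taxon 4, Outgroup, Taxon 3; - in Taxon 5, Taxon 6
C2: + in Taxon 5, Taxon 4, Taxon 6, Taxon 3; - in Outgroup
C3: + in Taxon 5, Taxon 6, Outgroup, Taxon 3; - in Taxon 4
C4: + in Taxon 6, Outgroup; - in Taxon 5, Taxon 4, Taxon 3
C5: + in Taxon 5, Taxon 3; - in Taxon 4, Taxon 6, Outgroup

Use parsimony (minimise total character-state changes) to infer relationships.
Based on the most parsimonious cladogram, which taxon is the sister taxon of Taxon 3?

Character polarity is set by the outgroup: the derived state is whichever differs from the outgroup's state, so for C1, C3, C4 the derived state is '-', and for the remaining characters it is '+'.
C1 (state '-') occurs in Taxon 5 and Taxon 6 but conflicts with the nesting implied by the other characters — most parsimoniously interpreted as homoplasy.
All ingroup taxa share the derived state '+' for C2; it defines the ingroup but does not resolve relationships within it.
C3 (derived state '-') is unique to Taxon 4 (autapomorphy; uninformative for grouping).
C4 (derived state '-') is shared by Taxon 3, Taxon 4, and Taxon 5 — a synapomorphy uniting that clade.
C5: derived state '+' in Taxon 3 and Taxon 5 only — synapomorphy for {Taxon 3, Taxon 5}.
Most parsimonious ingroup topology: (Taxon 6,((Taxon 5,Taxon 3),Taxon 4)).
Taxon 3 and Taxon 5 form a cherry on this tree, so they are sister taxa.

Taxon 5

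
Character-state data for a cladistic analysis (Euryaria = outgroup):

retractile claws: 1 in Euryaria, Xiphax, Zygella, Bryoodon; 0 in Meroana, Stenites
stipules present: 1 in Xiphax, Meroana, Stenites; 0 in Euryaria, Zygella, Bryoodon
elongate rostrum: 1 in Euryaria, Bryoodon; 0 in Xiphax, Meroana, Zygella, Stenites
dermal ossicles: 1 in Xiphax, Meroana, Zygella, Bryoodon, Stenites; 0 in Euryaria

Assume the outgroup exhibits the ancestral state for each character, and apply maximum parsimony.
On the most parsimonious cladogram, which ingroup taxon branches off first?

Character polarity is set by the outgroup: the derived state is whichever differs from the outgroup's state, so for retractile claws, elongate rostrum the derived state is '0', and for the remaining characters it is '1'.
retractile claws (derived state '0') is shared by Meroana and Stenites — a synapomorphy uniting that clade.
Only Meroana, Stenites, and Xiphax show the derived state '1' for stipules present, supporting them as a clade.
elongate rostrum (derived state '0') is shared by Meroana, Stenites, Xiphax, and Zygella — a synapomorphy uniting that clade.
All ingroup taxa share the derived state '1' for dermal ossicles; it defines the ingroup but does not resolve relationships within it.
Most parsimonious ingroup topology: (((Xiphax,(Meroana,Stenites)),Zygella),Bryoodon).
Bryoodon is sister to the clade containing all other ingroup taxa, so it is the earliest-diverging (most basal) ingroup lineage.

Bryoodon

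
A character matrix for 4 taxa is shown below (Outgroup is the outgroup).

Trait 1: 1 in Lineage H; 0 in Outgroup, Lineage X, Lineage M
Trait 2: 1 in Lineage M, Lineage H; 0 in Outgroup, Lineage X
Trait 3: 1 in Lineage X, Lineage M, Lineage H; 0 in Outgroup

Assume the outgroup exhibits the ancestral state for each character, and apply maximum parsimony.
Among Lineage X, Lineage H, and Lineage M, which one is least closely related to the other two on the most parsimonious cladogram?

The outgroup has state '0' for every character, so '1' is the derived state throughout.
Trait 1: derived state '1' in Lineage H only — an autapomorphy, so it tells us nothing about relationships among taxa.
Trait 2 (derived state '1') is shared by Lineage H and Lineage M — a synapomorphy uniting that clade.
All ingroup taxa share the derived state '1' for Trait 3; it defines the ingroup but does not resolve relationships within it.
Most parsimonious ingroup topology: ((Lineage M,Lineage H),Lineage X).
Lineage M and Lineage H share a more recent common ancestor with each other than either does with Lineage X, so Lineage X is the least closely related of the three.

Lineage X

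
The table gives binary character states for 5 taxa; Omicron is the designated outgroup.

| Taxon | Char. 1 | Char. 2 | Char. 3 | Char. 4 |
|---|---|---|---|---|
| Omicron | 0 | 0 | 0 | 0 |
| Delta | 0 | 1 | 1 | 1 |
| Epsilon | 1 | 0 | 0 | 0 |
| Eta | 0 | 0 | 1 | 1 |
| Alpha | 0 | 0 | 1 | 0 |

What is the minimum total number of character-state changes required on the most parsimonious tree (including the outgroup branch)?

4

The outgroup has state '0' for every character, so '1' is the derived state throughout.
Char. 1 (derived state '1') is unique to Epsilon (autapomorphy; uninformative for grouping).
Char. 2: derived state '1' in Delta only — an autapomorphy, so it tells us nothing about relationships among taxa.
Char. 3: derived state '1' in Alpha, Delta, and Eta only — synapomorphy for {Alpha, Delta, Eta}.
Only Delta and Eta show the derived state '1' for Char. 4, supporting them as a clade.
Most parsimonious ingroup topology: (((Delta,Eta),Alpha),Epsilon).
Changes per character on this tree: Char. 1: 1; Char. 2: 1; Char. 3: 1; Char. 4: 1.
Total = 4.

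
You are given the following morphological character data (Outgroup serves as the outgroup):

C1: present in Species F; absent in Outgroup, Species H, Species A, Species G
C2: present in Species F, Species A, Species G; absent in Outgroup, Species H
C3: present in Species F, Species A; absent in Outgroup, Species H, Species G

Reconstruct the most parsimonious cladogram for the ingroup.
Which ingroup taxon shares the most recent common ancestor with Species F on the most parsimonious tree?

Species A

The outgroup has state 'absent' for every character, so 'present' is the derived state throughout.
C1 (derived state 'present') is unique to Species F (autapomorphy; uninformative for grouping).
C2: derived state 'present' in Species A, Species F, and Species G only — synapomorphy for {Species A, Species F, Species G}.
C3 (derived state 'present') is shared by Species A and Species F — a synapomorphy uniting that clade.
Most parsimonious ingroup topology: (Species H,((Species F,Species A),Species G)).
Species F and Species A form a cherry on this tree, so they are sister taxa.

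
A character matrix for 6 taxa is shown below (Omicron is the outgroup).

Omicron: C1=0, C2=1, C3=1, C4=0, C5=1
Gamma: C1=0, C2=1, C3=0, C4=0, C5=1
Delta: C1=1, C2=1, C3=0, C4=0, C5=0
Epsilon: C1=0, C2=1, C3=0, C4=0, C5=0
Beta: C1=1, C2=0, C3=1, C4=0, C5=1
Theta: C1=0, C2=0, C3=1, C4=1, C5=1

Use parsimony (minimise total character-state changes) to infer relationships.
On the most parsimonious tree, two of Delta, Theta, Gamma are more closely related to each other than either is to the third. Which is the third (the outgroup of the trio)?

Character polarity is set by the outgroup: the derived state is whichever differs from the outgroup's state, so for C2, C3, C5 the derived state is '0', and for the remaining characters it is '1'.
C1 (state '1') occurs in Beta and Delta but conflicts with the nesting implied by the other characters — most parsimoniously interpreted as homoplasy.
Only Beta and Theta show the derived state '0' for C2, supporting them as a clade.
C3: derived state '0' in Delta, Epsilon, and Gamma only — synapomorphy for {Delta, Epsilon, Gamma}.
C4: derived state '1' in Theta only — an autapomorphy, so it tells us nothing about relationships among taxa.
Only Delta and Epsilon show the derived state '0' for C5, supporting them as a clade.
Most parsimonious ingroup topology: ((Gamma,(Delta,Epsilon)),(Beta,Theta)).
Gamma and Delta share a more recent common ancestor with each other than either does with Theta, so Theta is the least closely related of the three.

Theta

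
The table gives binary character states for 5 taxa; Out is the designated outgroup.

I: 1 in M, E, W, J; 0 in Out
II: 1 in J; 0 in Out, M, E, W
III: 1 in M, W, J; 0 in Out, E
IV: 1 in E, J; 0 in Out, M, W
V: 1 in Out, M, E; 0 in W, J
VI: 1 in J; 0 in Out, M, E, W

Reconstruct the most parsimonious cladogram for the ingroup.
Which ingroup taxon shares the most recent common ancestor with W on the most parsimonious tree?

J

Character polarity is set by the outgroup: the derived state is whichever differs from the outgroup's state, so for V the derived state is '0', and for the remaining characters it is '1'.
I (derived state '1') is shared by all ingroup taxa — unites the whole ingroup.
II: derived state '1' in J only — an autapomorphy, so it tells us nothing about relationships among taxa.
III: derived state '1' in J, M, and W only — synapomorphy for {J, M, W}.
IV (state '1') occurs in E and J but conflicts with the nesting implied by the other characters — most parsimoniously interpreted as homoplasy.
V (derived state '0') is shared by J and W — a synapomorphy uniting that clade.
VI: derived state '1' in J only — an autapomorphy, so it tells us nothing about relationships among taxa.
Most parsimonious ingroup topology: ((M,(W,J)),E).
W and J form a cherry on this tree, so they are sister taxa.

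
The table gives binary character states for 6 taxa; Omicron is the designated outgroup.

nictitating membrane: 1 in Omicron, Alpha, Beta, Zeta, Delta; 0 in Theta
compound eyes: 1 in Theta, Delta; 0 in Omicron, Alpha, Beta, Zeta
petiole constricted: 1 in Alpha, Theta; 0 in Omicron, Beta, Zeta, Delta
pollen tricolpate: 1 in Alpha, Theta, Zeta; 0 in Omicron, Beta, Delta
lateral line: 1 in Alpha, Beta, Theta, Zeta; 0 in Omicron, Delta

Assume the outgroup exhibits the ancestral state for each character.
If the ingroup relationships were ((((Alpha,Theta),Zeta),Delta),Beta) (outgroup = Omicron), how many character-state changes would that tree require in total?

7

Map each character onto ((((Alpha,Theta),Zeta),Delta),Beta) (rooted by Omicron) and count the minimum state changes it requires (Fitch parsimony):
nictitating membrane: 1; compound eyes: 2; petiole constricted: 1; pollen tricolpate: 1; lateral line: 2.
Total tree length = 7.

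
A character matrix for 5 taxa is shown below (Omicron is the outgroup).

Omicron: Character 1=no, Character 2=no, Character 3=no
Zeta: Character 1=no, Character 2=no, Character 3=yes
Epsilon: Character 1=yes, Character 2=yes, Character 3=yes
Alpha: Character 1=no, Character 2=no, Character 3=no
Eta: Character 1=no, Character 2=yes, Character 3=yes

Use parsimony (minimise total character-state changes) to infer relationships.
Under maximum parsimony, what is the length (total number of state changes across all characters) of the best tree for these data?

The outgroup has state 'no' for every character, so 'yes' is the derived state throughout.
Character 1 (derived state 'yes') is unique to Epsilon (autapomorphy; uninformative for grouping).
Character 2: derived state 'yes' in Epsilon and Eta only — synapomorphy for {Epsilon, Eta}.
Character 3: derived state 'yes' in Epsilon, Eta, and Zeta only — synapomorphy for {Epsilon, Eta, Zeta}.
Most parsimonious ingroup topology: ((Zeta,(Epsilon,Eta)),Alpha).
Changes per character on this tree: Character 1: 1; Character 2: 1; Character 3: 1.
Total = 3.

3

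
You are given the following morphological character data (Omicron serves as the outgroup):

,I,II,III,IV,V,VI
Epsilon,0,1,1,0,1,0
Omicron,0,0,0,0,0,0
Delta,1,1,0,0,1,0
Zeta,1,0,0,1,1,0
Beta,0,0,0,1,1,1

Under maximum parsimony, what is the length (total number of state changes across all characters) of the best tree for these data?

The outgroup has state '0' for every character, so '1' is the derived state throughout.
I (state '1') occurs in Delta and Zeta but conflicts with the nesting implied by the other characters — most parsimoniously interpreted as homoplasy.
II (derived state '1') is shared by Delta and Epsilon — a synapomorphy uniting that clade.
III (derived state '1') is unique to Epsilon (autapomorphy; uninformative for grouping).
IV: derived state '1' in Beta and Zeta only — synapomorphy for {Beta, Zeta}.
All ingroup taxa share the derived state '1' for V; it defines the ingroup but does not resolve relationships within it.
VI (derived state '1') is unique to Beta (autapomorphy; uninformative for grouping).
Most parsimonious ingroup topology: ((Delta,Epsilon),(Zeta,Beta)).
Changes per character on this tree: I: 2; II: 1; III: 1; IV: 1; V: 1; VI: 1.
Total = 7.

7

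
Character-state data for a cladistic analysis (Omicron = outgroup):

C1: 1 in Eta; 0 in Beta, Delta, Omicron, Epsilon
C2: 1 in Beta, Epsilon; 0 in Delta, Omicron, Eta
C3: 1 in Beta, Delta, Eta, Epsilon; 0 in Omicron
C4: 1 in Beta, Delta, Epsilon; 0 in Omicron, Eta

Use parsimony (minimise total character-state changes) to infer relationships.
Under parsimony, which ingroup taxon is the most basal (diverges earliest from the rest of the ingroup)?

The outgroup has state '0' for every character, so '1' is the derived state throughout.
C1: derived state '1' in Eta only — an autapomorphy, so it tells us nothing about relationships among taxa.
Only Beta and Epsilon show the derived state '1' for C2, supporting them as a clade.
C3 (derived state '1') is shared by all ingroup taxa — unites the whole ingroup.
C4 (derived state '1') is shared by Beta, Delta, and Epsilon — a synapomorphy uniting that clade.
Most parsimonious ingroup topology: (Eta,((Beta,Epsilon),Delta)).
Eta is sister to the clade containing all other ingroup taxa, so it is the earliest-diverging (most basal) ingroup lineage.

Eta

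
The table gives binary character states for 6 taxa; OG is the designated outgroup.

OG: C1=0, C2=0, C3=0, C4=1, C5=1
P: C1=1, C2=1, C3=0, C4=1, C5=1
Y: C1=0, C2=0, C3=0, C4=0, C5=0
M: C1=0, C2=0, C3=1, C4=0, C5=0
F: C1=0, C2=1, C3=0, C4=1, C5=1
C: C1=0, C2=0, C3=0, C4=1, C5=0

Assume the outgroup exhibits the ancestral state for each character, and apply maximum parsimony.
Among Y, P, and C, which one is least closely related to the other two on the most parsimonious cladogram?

P

Character polarity is set by the outgroup: the derived state is whichever differs from the outgroup's state, so for C4, C5 the derived state is '0', and for the remaining characters it is '1'.
C1 (derived state '1') is unique to P (autapomorphy; uninformative for grouping).
C2: derived state '1' in F and P only — synapomorphy for {F, P}.
C3: derived state '1' in M only — an autapomorphy, so it tells us nothing about relationships among taxa.
Only M and Y show the derived state '0' for C4, supporting them as a clade.
C5: derived state '0' in C, M, and Y only — synapomorphy for {C, M, Y}.
Most parsimonious ingroup topology: ((P,F),((Y,M),C)).
Y and C share a more recent common ancestor with each other than either does with P, so P is the least closely related of the three.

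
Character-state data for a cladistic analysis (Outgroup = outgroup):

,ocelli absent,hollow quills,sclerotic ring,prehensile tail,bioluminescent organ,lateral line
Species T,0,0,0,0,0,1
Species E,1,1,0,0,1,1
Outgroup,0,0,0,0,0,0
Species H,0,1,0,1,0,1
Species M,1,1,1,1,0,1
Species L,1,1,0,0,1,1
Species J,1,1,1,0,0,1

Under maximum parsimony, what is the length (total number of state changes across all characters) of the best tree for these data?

The outgroup has state '0' for every character, so '1' is the derived state throughout.
Only Species E, Species J, Species L, and Species M show the derived state '1' for ocelli absent, supporting them as a clade.
hollow quills (derived state '1') is shared by Species E, Species H, Species J, Species L, and Species M — a synapomorphy uniting that clade.
Only Species J and Species M show the derived state '1' for sclerotic ring, supporting them as a clade.
prehensile tail groups Species H and Species M, which is incompatible with the clades supported by the remaining characters; treating it as convergent (homoplasy) costs fewer steps than any alternative tree.
bioluminescent organ (derived state '1') is shared by Species E and Species L — a synapomorphy uniting that clade.
All ingroup taxa share the derived state '1' for lateral line; it defines the ingroup but does not resolve relationships within it.
Most parsimonious ingroup topology: ((((Species J,Species M),(Species L,Species E)),Species H),Species T).
Changes per character on this tree: ocelli absent: 1; hollow quills: 1; sclerotic ring: 1; prehensile tail: 2; bioluminescent organ: 1; lateral line: 1.
Total = 7.

7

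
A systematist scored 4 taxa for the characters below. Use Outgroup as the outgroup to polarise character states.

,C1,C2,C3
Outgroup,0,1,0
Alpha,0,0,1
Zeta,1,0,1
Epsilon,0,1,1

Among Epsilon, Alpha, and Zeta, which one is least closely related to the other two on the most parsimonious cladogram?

Epsilon

Character polarity is set by the outgroup: the derived state is whichever differs from the outgroup's state, so for C2 the derived state is '0', and for the remaining characters it is '1'.
C1 (derived state '1') is unique to Zeta (autapomorphy; uninformative for grouping).
Only Alpha and Zeta show the derived state '0' for C2, supporting them as a clade.
All ingroup taxa share the derived state '1' for C3; it defines the ingroup but does not resolve relationships within it.
Most parsimonious ingroup topology: ((Alpha,Zeta),Epsilon).
Alpha and Zeta share a more recent common ancestor with each other than either does with Epsilon, so Epsilon is the least closely related of the three.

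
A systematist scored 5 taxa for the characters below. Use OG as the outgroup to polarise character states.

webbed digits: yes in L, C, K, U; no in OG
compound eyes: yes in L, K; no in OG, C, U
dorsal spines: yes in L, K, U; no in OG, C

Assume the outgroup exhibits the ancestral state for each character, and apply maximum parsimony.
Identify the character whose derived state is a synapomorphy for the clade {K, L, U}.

The outgroup has state 'no' for every character, so 'yes' is the derived state throughout.
All ingroup taxa share the derived state 'yes' for webbed digits; it defines the ingroup but does not resolve relationships within it.
Only K and L show the derived state 'yes' for compound eyes, supporting them as a clade.
Only K, L, and U show the derived state 'yes' for dorsal spines, supporting them as a clade.
Most parsimonious ingroup topology: (((L,K),U),C).
The clade {K, L, U} is supported by dorsal spines: its derived state 'yes' occurs in exactly those taxa and in no other taxon (including the outgroup).

dorsal spines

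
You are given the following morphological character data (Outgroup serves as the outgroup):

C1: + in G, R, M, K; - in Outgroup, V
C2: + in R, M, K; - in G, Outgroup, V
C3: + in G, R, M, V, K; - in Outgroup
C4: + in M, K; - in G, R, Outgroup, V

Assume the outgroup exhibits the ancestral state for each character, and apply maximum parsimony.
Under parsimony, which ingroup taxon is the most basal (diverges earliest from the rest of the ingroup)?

The outgroup has state '-' for every character, so '+' is the derived state throughout.
C1 (derived state '+') is shared by G, K, M, and R — a synapomorphy uniting that clade.
C2 (derived state '+') is shared by K, M, and R — a synapomorphy uniting that clade.
All ingroup taxa share the derived state '+' for C3; it defines the ingroup but does not resolve relationships within it.
C4 (derived state '+') is shared by K and M — a synapomorphy uniting that clade.
Most parsimonious ingroup topology: ((G,((K,M),R)),V).
V is sister to the clade containing all other ingroup taxa, so it is the earliest-diverging (most basal) ingroup lineage.

V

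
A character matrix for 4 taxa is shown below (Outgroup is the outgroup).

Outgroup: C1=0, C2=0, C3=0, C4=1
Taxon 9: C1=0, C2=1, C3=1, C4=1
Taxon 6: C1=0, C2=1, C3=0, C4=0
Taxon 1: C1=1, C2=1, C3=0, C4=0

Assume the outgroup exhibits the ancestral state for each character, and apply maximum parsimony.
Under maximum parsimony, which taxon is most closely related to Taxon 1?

Taxon 6

Character polarity is set by the outgroup: the derived state is whichever differs from the outgroup's state, so for C4 the derived state is '0', and for the remaining characters it is '1'.
C1: derived state '1' in Taxon 1 only — an autapomorphy, so it tells us nothing about relationships among taxa.
All ingroup taxa share the derived state '1' for C2; it defines the ingroup but does not resolve relationships within it.
C3: derived state '1' in Taxon 9 only — an autapomorphy, so it tells us nothing about relationships among taxa.
C4: derived state '0' in Taxon 1 and Taxon 6 only — synapomorphy for {Taxon 1, Taxon 6}.
Most parsimonious ingroup topology: (Taxon 9,(Taxon 6,Taxon 1)).
Taxon 1 and Taxon 6 form a cherry on this tree, so they are sister taxa.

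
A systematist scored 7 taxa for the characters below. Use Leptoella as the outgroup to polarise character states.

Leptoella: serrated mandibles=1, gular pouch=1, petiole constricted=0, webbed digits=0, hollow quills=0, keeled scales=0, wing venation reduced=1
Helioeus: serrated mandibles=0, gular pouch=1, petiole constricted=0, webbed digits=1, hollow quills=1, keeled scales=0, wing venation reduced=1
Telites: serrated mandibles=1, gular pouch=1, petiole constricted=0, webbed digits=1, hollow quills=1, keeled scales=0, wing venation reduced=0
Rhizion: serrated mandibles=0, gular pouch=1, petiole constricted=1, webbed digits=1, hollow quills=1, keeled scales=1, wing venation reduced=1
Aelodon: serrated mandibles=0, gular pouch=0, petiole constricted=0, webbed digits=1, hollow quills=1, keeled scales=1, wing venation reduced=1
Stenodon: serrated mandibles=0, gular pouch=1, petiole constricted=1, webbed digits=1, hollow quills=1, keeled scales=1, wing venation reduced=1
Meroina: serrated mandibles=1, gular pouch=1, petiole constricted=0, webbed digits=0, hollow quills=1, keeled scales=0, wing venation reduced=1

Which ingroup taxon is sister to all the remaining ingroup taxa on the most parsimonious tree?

Meroina

Character polarity is set by the outgroup: the derived state is whichever differs from the outgroup's state, so for serrated mandibles, gular pouch, wing venation reduced the derived state is '0', and for the remaining characters it is '1'.
serrated mandibles (derived state '0') is shared by Aelodon, Helioeus, Rhizion, and Stenodon — a synapomorphy uniting that clade.
gular pouch (derived state '0') is unique to Aelodon (autapomorphy; uninformative for grouping).
petiole constricted: derived state '1' in Rhizion and Stenodon only — synapomorphy for {Rhizion, Stenodon}.
webbed digits: derived state '1' in Aelodon, Helioeus, Rhizion, Stenodon, and Telites only — synapomorphy for {Aelodon, Helioeus, Rhizion, Stenodon, Telites}.
All ingroup taxa share the derived state '1' for hollow quills; it defines the ingroup but does not resolve relationships within it.
keeled scales: derived state '1' in Aelodon, Rhizion, and Stenodon only — synapomorphy for {Aelodon, Rhizion, Stenodon}.
wing venation reduced (derived state '0') is unique to Telites (autapomorphy; uninformative for grouping).
Most parsimonious ingroup topology: (((Helioeus,((Rhizion,Stenodon),Aelodon)),Telites),Meroina).
Meroina is sister to the clade containing all other ingroup taxa, so it is the earliest-diverging (most basal) ingroup lineage.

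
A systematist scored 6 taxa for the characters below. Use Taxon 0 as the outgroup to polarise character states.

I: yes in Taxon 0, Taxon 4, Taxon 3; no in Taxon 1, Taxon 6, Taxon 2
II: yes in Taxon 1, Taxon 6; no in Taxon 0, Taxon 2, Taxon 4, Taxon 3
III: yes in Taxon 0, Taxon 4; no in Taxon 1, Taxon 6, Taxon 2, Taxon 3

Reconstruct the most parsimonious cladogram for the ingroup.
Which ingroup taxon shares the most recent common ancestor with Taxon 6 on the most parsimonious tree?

Character polarity is set by the outgroup: the derived state is whichever differs from the outgroup's state, so for I, III the derived state is 'no', and for the remaining characters it is 'yes'.
I: derived state 'no' in Taxon 1, Taxon 2, and Taxon 6 only — synapomorphy for {Taxon 1, Taxon 2, Taxon 6}.
II: derived state 'yes' in Taxon 1 and Taxon 6 only — synapomorphy for {Taxon 1, Taxon 6}.
III (derived state 'no') is shared by Taxon 1, Taxon 2, Taxon 3, and Taxon 6 — a synapomorphy uniting that clade.
Most parsimonious ingroup topology: ((((Taxon 1,Taxon 6),Taxon 2),Taxon 3),Taxon 4).
Taxon 6 and Taxon 1 form a cherry on this tree, so they are sister taxa.

Taxon 1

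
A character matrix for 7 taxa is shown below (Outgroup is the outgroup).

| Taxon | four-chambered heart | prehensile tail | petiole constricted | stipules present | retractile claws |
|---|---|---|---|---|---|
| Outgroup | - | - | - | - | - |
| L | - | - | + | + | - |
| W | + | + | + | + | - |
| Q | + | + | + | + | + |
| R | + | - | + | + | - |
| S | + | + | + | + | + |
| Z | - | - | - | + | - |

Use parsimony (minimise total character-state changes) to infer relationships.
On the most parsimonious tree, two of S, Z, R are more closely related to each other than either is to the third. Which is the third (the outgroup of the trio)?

The outgroup has state '-' for every character, so '+' is the derived state throughout.
four-chambered heart (derived state '+') is shared by Q, R, S, and W — a synapomorphy uniting that clade.
prehensile tail: derived state '+' in Q, S, and W only — synapomorphy for {Q, S, W}.
petiole constricted: derived state '+' in L, Q, R, S, and W only — synapomorphy for {L, Q, R, S, W}.
All ingroup taxa share the derived state '+' for stipules present; it defines the ingroup but does not resolve relationships within it.
retractile claws (derived state '+') is shared by Q and S — a synapomorphy uniting that clade.
Most parsimonious ingroup topology: ((L,((W,(Q,S)),R)),Z).
S and R share a more recent common ancestor with each other than either does with Z, so Z is the least closely related of the three.

Z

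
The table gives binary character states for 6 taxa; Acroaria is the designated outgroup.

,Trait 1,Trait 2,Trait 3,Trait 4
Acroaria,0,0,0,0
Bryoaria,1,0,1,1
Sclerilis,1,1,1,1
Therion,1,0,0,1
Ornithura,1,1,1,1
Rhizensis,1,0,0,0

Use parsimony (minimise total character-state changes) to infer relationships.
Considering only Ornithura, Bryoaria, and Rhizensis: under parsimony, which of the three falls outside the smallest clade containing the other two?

Rhizensis

The outgroup has state '0' for every character, so '1' is the derived state throughout.
Trait 1 (derived state '1') is shared by all ingroup taxa — unites the whole ingroup.
Trait 2: derived state '1' in Ornithura and Sclerilis only — synapomorphy for {Ornithura, Sclerilis}.
Trait 3: derived state '1' in Bryoaria, Ornithura, and Sclerilis only — synapomorphy for {Bryoaria, Ornithura, Sclerilis}.
Only Bryoaria, Ornithura, Sclerilis, and Therion show the derived state '1' for Trait 4, supporting them as a clade.
Most parsimonious ingroup topology: (((Bryoaria,(Sclerilis,Ornithura)),Therion),Rhizensis).
Bryoaria and Ornithura share a more recent common ancestor with each other than either does with Rhizensis, so Rhizensis is the least closely related of the three.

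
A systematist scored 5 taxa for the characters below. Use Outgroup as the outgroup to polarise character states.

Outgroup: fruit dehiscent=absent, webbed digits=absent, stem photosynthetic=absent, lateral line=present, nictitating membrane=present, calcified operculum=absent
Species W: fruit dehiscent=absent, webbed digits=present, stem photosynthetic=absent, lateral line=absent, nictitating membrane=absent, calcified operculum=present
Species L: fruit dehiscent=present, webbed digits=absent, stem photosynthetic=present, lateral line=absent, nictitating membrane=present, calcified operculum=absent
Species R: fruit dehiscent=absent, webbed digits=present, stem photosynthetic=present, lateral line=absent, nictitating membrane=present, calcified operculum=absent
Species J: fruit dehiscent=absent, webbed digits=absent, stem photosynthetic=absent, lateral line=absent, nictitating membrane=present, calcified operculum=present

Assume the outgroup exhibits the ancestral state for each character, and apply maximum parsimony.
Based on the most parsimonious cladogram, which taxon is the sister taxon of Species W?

Species J

Character polarity is set by the outgroup: the derived state is whichever differs from the outgroup's state, so for lateral line, nictitating membrane the derived state is 'absent', and for the remaining characters it is 'present'.
fruit dehiscent: derived state 'present' in Species L only — an autapomorphy, so it tells us nothing about relationships among taxa.
webbed digits groups Species R and Species W, which is incompatible with the clades supported by the remaining characters; treating it as convergent (homoplasy) costs fewer steps than any alternative tree.
Only Species L and Species R show the derived state 'present' for stem photosynthetic, supporting them as a clade.
lateral line (derived state 'absent') is shared by all ingroup taxa — unites the whole ingroup.
nictitating membrane: derived state 'absent' in Species W only — an autapomorphy, so it tells us nothing about relationships among taxa.
Only Species J and Species W show the derived state 'present' for calcified operculum, supporting them as a clade.
Most parsimonious ingroup topology: ((Species W,Species J),(Species L,Species R)).
Species W and Species J form a cherry on this tree, so they are sister taxa.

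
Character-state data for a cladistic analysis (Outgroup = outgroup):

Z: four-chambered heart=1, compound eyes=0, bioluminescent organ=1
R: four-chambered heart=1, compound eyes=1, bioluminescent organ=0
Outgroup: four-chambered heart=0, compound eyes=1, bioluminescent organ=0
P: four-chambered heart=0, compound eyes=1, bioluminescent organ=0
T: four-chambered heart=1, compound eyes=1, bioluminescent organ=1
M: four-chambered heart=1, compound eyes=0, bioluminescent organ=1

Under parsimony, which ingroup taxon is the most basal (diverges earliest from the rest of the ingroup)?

Character polarity is set by the outgroup: the derived state is whichever differs from the outgroup's state, so for compound eyes the derived state is '0', and for the remaining characters it is '1'.
four-chambered heart (derived state '1') is shared by M, R, T, and Z — a synapomorphy uniting that clade.
compound eyes: derived state '0' in M and Z only — synapomorphy for {M, Z}.
Only M, T, and Z show the derived state '1' for bioluminescent organ, supporting them as a clade.
Most parsimonious ingroup topology: ((((Z,M),T),R),P).
P is sister to the clade containing all other ingroup taxa, so it is the earliest-diverging (most basal) ingroup lineage.

P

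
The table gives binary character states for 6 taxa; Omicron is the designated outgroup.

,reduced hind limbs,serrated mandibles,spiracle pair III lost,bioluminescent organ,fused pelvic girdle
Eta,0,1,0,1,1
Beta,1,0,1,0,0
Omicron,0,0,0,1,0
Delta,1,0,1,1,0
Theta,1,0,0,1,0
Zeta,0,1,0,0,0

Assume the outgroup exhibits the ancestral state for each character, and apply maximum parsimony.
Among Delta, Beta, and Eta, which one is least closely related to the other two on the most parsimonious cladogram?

Character polarity is set by the outgroup: the derived state is whichever differs from the outgroup's state, so for bioluminescent organ the derived state is '0', and for the remaining characters it is '1'.
reduced hind limbs (derived state '1') is shared by Beta, Delta, and Theta — a synapomorphy uniting that clade.
Only Eta and Zeta show the derived state '1' for serrated mandibles, supporting them as a clade.
Only Beta and Delta show the derived state '1' for spiracle pair III lost, supporting them as a clade.
bioluminescent organ groups Beta and Zeta, which is incompatible with the clades supported by the remaining characters; treating it as convergent (homoplasy) costs fewer steps than any alternative tree.
fused pelvic girdle (derived state '1') is unique to Eta (autapomorphy; uninformative for grouping).
Most parsimonious ingroup topology: ((Theta,(Beta,Delta)),(Zeta,Eta)).
Delta and Beta share a more recent common ancestor with each other than either does with Eta, so Eta is the least closely related of the three.

Eta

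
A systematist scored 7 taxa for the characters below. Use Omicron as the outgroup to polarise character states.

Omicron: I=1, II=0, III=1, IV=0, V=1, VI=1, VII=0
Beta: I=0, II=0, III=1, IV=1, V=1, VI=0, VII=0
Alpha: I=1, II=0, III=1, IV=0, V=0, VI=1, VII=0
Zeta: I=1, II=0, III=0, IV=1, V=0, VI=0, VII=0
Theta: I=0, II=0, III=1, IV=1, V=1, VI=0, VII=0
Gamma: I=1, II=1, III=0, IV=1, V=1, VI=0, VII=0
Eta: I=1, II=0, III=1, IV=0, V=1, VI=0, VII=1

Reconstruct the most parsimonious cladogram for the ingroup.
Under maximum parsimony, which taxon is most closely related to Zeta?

Gamma

Character polarity is set by the outgroup: the derived state is whichever differs from the outgroup's state, so for I, III, V, VI the derived state is '0', and for the remaining characters it is '1'.
I (derived state '0') is shared by Beta and Theta — a synapomorphy uniting that clade.
II: derived state '1' in Gamma only — an autapomorphy, so it tells us nothing about relationships among taxa.
III (derived state '0') is shared by Gamma and Zeta — a synapomorphy uniting that clade.
IV: derived state '1' in Beta, Gamma, Theta, and Zeta only — synapomorphy for {Beta, Gamma, Theta, Zeta}.
V groups Alpha and Zeta, which is incompatible with the clades supported by the remaining characters; treating it as convergent (homoplasy) costs fewer steps than any alternative tree.
Only Beta, Eta, Gamma, Theta, and Zeta show the derived state '0' for VI, supporting them as a clade.
VII (derived state '1') is unique to Eta (autapomorphy; uninformative for grouping).
Most parsimonious ingroup topology: ((((Beta,Theta),(Zeta,Gamma)),Eta),Alpha).
Zeta and Gamma form a cherry on this tree, so they are sister taxa.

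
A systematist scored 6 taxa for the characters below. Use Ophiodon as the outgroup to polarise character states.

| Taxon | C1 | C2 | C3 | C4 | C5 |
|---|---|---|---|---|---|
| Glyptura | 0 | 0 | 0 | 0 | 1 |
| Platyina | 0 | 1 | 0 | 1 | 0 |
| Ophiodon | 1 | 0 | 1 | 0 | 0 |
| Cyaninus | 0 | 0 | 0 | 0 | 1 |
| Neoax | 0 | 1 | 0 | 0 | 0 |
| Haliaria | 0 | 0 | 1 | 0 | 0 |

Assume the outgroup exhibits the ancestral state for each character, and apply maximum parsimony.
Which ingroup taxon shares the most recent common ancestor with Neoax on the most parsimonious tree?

Character polarity is set by the outgroup: the derived state is whichever differs from the outgroup's state, so for C1, C3 the derived state is '0', and for the remaining characters it is '1'.
C1 (derived state '0') is shared by all ingroup taxa — unites the whole ingroup.
C2 (derived state '1') is shared by Neoax and Platyina — a synapomorphy uniting that clade.
C3 (derived state '0') is shared by Cyaninus, Glyptura, Neoax, and Platyina — a synapomorphy uniting that clade.
C4: derived state '1' in Platyina only — an autapomorphy, so it tells us nothing about relationships among taxa.
C5: derived state '1' in Cyaninus and Glyptura only — synapomorphy for {Cyaninus, Glyptura}.
Most parsimonious ingroup topology: (((Cyaninus,Glyptura),(Platyina,Neoax)),Haliaria).
Neoax and Platyina form a cherry on this tree, so they are sister taxa.

Platyina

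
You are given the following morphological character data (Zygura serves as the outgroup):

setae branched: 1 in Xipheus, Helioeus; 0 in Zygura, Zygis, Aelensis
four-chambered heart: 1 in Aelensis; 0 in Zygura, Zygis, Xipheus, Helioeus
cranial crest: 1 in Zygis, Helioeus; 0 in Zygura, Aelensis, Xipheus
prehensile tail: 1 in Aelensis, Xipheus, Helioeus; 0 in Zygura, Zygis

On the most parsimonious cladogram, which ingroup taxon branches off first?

Zygis

The outgroup has state '0' for every character, so '1' is the derived state throughout.
setae branched (derived state '1') is shared by Helioeus and Xipheus — a synapomorphy uniting that clade.
four-chambered heart (derived state '1') is unique to Aelensis (autapomorphy; uninformative for grouping).
cranial crest (state '1') occurs in Helioeus and Zygis but conflicts with the nesting implied by the other characters — most parsimoniously interpreted as homoplasy.
prehensile tail: derived state '1' in Aelensis, Helioeus, and Xipheus only — synapomorphy for {Aelensis, Helioeus, Xipheus}.
Most parsimonious ingroup topology: (Zygis,(Aelensis,(Xipheus,Helioeus))).
Zygis is sister to the clade containing all other ingroup taxa, so it is the earliest-diverging (most basal) ingroup lineage.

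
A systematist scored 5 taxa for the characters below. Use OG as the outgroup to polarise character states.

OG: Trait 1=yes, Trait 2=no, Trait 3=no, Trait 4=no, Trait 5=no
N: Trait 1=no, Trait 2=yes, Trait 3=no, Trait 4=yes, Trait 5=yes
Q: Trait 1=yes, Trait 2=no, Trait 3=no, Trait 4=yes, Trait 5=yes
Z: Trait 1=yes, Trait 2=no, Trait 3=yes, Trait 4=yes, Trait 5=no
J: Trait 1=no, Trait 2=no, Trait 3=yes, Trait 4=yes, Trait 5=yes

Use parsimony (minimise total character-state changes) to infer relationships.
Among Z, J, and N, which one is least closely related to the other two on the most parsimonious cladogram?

Character polarity is set by the outgroup: the derived state is whichever differs from the outgroup's state, so for Trait 1 the derived state is 'no', and for the remaining characters it is 'yes'.
Only J and N show the derived state 'no' for Trait 1, supporting them as a clade.
Trait 2 (derived state 'yes') is unique to N (autapomorphy; uninformative for grouping).
Trait 3 groups J and Z, which is incompatible with the clades supported by the remaining characters; treating it as convergent (homoplasy) costs fewer steps than any alternative tree.
All ingroup taxa share the derived state 'yes' for Trait 4; it defines the ingroup but does not resolve relationships within it.
Trait 5: derived state 'yes' in J, N, and Q only — synapomorphy for {J, N, Q}.
Most parsimonious ingroup topology: (((N,J),Q),Z).
N and J share a more recent common ancestor with each other than either does with Z, so Z is the least closely related of the three.

Z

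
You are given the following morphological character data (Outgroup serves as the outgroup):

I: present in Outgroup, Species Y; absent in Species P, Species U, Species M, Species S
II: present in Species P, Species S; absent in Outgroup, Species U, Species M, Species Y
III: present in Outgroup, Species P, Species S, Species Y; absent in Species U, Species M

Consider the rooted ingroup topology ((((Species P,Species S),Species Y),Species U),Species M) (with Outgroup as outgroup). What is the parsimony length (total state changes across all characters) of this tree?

5

Map each character onto ((((Species P,Species S),Species Y),Species U),Species M) (rooted by Outgroup) and count the minimum state changes it requires (Fitch parsimony):
I: 2; II: 1; III: 2.
Total tree length = 5.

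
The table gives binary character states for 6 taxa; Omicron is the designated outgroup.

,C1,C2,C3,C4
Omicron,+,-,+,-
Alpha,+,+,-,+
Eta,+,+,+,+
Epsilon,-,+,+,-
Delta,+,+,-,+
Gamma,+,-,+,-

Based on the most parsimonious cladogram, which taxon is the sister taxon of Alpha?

Character polarity is set by the outgroup: the derived state is whichever differs from the outgroup's state, so for C1, C3 the derived state is '-', and for the remaining characters it is '+'.
C1: derived state '-' in Epsilon only — an autapomorphy, so it tells us nothing about relationships among taxa.
Only Alpha, Delta, Epsilon, and Eta show the derived state '+' for C2, supporting them as a clade.
C3: derived state '-' in Alpha and Delta only — synapomorphy for {Alpha, Delta}.
C4 (derived state '+') is shared by Alpha, Delta, and Eta — a synapomorphy uniting that clade.
Most parsimonious ingroup topology: ((((Alpha,Delta),Eta),Epsilon),Gamma).
Alpha and Delta form a cherry on this tree, so they are sister taxa.

Delta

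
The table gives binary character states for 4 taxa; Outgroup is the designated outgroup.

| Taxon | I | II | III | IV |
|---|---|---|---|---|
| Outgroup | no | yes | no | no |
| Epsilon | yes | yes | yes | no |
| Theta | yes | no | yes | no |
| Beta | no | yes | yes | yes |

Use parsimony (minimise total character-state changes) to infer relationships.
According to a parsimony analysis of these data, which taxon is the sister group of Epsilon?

Theta

Character polarity is set by the outgroup: the derived state is whichever differs from the outgroup's state, so for II the derived state is 'no', and for the remaining characters it is 'yes'.
Only Epsilon and Theta show the derived state 'yes' for I, supporting them as a clade.
II: derived state 'no' in Theta only — an autapomorphy, so it tells us nothing about relationships among taxa.
All ingroup taxa share the derived state 'yes' for III; it defines the ingroup but does not resolve relationships within it.
IV: derived state 'yes' in Beta only — an autapomorphy, so it tells us nothing about relationships among taxa.
Most parsimonious ingroup topology: ((Epsilon,Theta),Beta).
Epsilon and Theta form a cherry on this tree, so they are sister taxa.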